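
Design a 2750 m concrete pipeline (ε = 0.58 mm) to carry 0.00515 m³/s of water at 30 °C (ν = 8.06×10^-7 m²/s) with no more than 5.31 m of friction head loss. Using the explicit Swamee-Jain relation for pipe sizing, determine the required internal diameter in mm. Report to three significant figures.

Swamee-Jain (Type III): D = 0.66·[ε^1.25·(LQ²/(gh_f))^4.75 + ν·Q^9.4·(L/(gh_f))^5.2]^0.04
LQ²/(gh_f) = 0.001400; L/(gh_f) = 52.79
Term 1 = ε^1.25·(…)^4.75 = 2.50×10^-18; Term 2 = ν·Q^9.4·(…)^5.2 = 2.26×10^-19
D = 0.66·(2.50×10^-18 + 2.26×10^-19)^0.04 = 0.1309 m = 131 mm
Check: V = 0.383 m/s, Re = 6.21×10^4, f = 0.03119, h_f = 4.89 m ≈ 5.31 m ✓

D ≈ 131 mm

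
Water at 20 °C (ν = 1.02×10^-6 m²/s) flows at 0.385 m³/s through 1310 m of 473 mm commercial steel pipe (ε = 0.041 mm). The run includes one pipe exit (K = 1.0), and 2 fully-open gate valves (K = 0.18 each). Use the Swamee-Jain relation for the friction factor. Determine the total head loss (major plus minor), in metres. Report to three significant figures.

V = 4Q/(πD²) = 2.191 m/s; V²/2g = 0.2447 m
Re = 1.02×10^6, ε/D = 8.67×10^-5 → f = 0.01329 (Swamee-Jain)
Major: h_f = f(L/D)·V²/2g = 0.01329·2770·0.2447 = 9.004 m
Minor: ΣK = 1.36; h_m = ΣK·V²/2g = 0.3328 m
Total H_L = 9.004 + 0.3328 = 9.337 m

H_L ≈ 9.34 m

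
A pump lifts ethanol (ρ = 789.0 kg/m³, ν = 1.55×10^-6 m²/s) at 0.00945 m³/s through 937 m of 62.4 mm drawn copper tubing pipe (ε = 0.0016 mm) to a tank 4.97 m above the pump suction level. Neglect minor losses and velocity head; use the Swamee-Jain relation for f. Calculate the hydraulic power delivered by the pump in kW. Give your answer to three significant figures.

P_hyd ≈ 9.59 kW

V = 4Q/(πD²) = 3.090 m/s; Re = 1.24×10^5; ε/D = 2.56×10^-5; f = 0.01725
h_f = f(L/D)V²/2g = 126.1 m
Total head H = z + h_f = 4.97 + 126.1 = 131.0 m
P_hyd = ρgQH = 789.0·9.81·0.00945·131.0 = 9.585 kW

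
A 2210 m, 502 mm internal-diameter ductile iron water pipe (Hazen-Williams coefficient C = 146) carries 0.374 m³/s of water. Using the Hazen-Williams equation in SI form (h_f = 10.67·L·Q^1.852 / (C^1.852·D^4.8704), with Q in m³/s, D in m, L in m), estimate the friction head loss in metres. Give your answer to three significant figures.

h_f = 10.67·2210·0.374^1.852 / (146^1.852·0.502^4.8704) = 10.74 m

h_f ≈ 10.7 m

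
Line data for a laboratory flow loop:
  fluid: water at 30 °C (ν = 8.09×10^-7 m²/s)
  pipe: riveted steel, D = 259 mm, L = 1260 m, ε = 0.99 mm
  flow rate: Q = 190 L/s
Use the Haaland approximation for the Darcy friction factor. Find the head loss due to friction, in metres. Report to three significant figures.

V = 4Q/(πD²) = 4·0.190/(π·0.259²) = 3.606 m/s
Re = VD/ν = 3.606·0.259/8.09×10^-7 = 1.15×10^6 → turbulent
ε/D = 0.99/259 = 0.00382
Haaland: f = 0.02819
h_f = f(L/D)V²/(2g) = 0.02819·(1260/0.259)·3.606²/(2·9.81) = 90.90 m

h_f ≈ 90.9 m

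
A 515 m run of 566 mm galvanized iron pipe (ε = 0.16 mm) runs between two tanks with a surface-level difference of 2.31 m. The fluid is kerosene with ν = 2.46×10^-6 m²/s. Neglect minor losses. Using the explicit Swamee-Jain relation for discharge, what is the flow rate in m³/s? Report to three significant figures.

Swamee-Jain (Type II): Q = -0.965·√(gD⁵h_f/L)·ln[ε/(3.7D) + √(3.17ν²L/(gD³h_f))]
√(gD⁵h_f/L) = √(9.81·0.566⁵·2.31/515) = 0.05056
ε/(3.7D) = 7.64×10^-5; √(3.17ν²L/(gD³h_f)) = 4.90×10^-5
Q = -0.965·0.05056·ln(1.254×10^-4) = 0.4383 m³/s
Check: V = 1.74 m/s, Re = 4.01×10^5, f = 0.01651, h_f = 2.32 m ≈ 2.31 m ✓

Q ≈ 0.438 m³/s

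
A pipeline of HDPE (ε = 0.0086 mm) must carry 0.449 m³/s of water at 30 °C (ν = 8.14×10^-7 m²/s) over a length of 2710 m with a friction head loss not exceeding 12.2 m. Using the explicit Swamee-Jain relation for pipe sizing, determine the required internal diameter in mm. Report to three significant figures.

D ≈ 536 mm

Swamee-Jain (Type III): D = 0.66·[ε^1.25·(LQ²/(gh_f))^4.75 + ν·Q^9.4·(L/(gh_f))^5.2]^0.04
LQ²/(gh_f) = 4.565; L/(gh_f) = 22.64
Term 1 = ε^1.25·(…)^4.75 = 6.32×10^-4; Term 2 = ν·Q^9.4·(…)^5.2 = 0.00487
D = 0.66·(6.32×10^-4 + 0.00487)^0.04 = 0.5360 m = 536 mm
Check: V = 1.99 m/s, Re = 1.31×10^6, f = 0.01155, h_f = 11.8 m ≈ 12.2 m ✓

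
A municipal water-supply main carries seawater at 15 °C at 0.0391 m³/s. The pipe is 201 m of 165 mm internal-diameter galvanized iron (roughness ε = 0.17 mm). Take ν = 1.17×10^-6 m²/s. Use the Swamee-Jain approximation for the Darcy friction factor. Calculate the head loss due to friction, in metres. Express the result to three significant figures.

V = 4Q/(πD²) = 4·0.0391/(π·0.165²) = 1.829 m/s
Re = VD/ν = 1.829·0.165/1.17×10^-6 = 2.58×10^5 → turbulent
ε/D = 0.17/165 = 0.00103
Swamee-Jain: f = 0.02102
h_f = f(L/D)V²/(2g) = 0.02102·(201/0.165)·1.829²/(2·9.81) = 4.364 m

h_f ≈ 4.36 m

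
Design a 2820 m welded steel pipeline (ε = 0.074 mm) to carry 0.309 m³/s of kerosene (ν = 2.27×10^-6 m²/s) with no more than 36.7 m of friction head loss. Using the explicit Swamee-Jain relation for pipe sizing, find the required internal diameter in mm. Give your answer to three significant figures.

D ≈ 399 mm

Swamee-Jain (Type III): D = 0.66·[ε^1.25·(LQ²/(gh_f))^4.75 + ν·Q^9.4·(L/(gh_f))^5.2]^0.04
LQ²/(gh_f) = 0.7479; L/(gh_f) = 7.833
Term 1 = ε^1.25·(…)^4.75 = 1.73×10^-6; Term 2 = ν·Q^9.4·(…)^5.2 = 1.62×10^-6
D = 0.66·(1.73×10^-6 + 1.62×10^-6)^0.04 = 0.3986 m = 399 mm
Check: V = 2.48 m/s, Re = 4.35×10^5, f = 0.01557, h_f = 34.4 m ≈ 36.7 m ✓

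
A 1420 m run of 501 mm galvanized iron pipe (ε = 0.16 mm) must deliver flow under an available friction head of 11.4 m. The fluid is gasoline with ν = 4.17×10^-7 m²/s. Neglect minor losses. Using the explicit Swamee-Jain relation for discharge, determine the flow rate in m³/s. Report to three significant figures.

Q ≈ 0.446 m³/s

Swamee-Jain (Type II): Q = -0.965·√(gD⁵h_f/L)·ln[ε/(3.7D) + √(3.17ν²L/(gD³h_f))]
√(gD⁵h_f/L) = √(9.81·0.501⁵·11.4/1420) = 0.04986
ε/(3.7D) = 8.63×10^-5; √(3.17ν²L/(gD³h_f)) = 7.46×10^-6
Q = -0.965·0.04986·ln(9.377×10^-5) = 0.4462 m³/s
Check: V = 2.26 m/s, Re = 2.72×10^6, f = 0.01547, h_f = 11.5 m ≈ 11.4 m ✓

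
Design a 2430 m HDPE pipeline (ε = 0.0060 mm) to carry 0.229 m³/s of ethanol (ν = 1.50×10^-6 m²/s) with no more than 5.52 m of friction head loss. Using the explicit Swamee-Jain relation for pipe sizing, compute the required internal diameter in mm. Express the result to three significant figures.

D ≈ 490 mm

Swamee-Jain (Type III): D = 0.66·[ε^1.25·(LQ²/(gh_f))^4.75 + ν·Q^9.4·(L/(gh_f))^5.2]^0.04
LQ²/(gh_f) = 2.353; L/(gh_f) = 44.87
Term 1 = ε^1.25·(…)^4.75 = 1.73×10^-5; Term 2 = ν·Q^9.4·(…)^5.2 = 5.61×10^-4
D = 0.66·(1.73×10^-5 + 5.61×10^-4)^0.04 = 0.4898 m = 490 mm
Check: V = 1.22 m/s, Re = 3.97×10^5, f = 0.01382, h_f = 5.16 m ≈ 5.52 m ✓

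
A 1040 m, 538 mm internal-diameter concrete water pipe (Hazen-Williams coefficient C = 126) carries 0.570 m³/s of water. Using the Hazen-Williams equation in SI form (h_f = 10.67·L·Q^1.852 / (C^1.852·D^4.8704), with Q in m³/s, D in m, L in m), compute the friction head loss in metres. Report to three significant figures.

h_f = 10.67·1040·0.570^1.852 / (126^1.852·0.538^4.8704) = 10.34 m

h_f ≈ 10.3 m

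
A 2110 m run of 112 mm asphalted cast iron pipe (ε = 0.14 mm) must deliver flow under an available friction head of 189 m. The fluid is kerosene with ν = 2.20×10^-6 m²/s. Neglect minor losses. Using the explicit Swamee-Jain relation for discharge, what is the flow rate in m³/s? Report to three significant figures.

Q ≈ 0.0293 m³/s

Swamee-Jain (Type II): Q = -0.965·√(gD⁵h_f/L)·ln[ε/(3.7D) + √(3.17ν²L/(gD³h_f))]
√(gD⁵h_f/L) = √(9.81·0.112⁵·189/2110) = 0.003935
ε/(3.7D) = 3.38×10^-4; √(3.17ν²L/(gD³h_f)) = 1.11×10^-4
Q = -0.965·0.003935·ln(4.493×10^-4) = 0.02927 m³/s
Check: V = 2.97 m/s, Re = 1.51×10^5, f = 0.02248, h_f = 191 m ≈ 189 m ✓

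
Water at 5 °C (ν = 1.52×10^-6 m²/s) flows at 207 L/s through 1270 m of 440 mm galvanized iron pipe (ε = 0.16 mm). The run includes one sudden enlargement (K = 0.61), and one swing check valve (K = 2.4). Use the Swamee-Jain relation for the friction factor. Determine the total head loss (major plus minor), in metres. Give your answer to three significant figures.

H_L ≈ 4.95 m

V = 4Q/(πD²) = 1.361 m/s; V²/2g = 0.09446 m
Re = 3.94×10^5, ε/D = 3.64×10^-4 → f = 0.01713 (Swamee-Jain)
Major: h_f = f(L/D)·V²/2g = 0.01713·2886·0.09446 = 4.669 m
Minor: ΣK = 3.01; h_m = ΣK·V²/2g = 0.2843 m
Total H_L = 4.669 + 0.2843 = 4.954 m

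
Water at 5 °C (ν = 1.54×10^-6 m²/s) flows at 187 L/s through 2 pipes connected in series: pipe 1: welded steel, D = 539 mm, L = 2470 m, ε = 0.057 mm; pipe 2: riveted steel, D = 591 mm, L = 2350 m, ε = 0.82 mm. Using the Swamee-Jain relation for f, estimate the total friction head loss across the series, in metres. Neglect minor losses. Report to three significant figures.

H ≈ 4.55 m

Pipe 1: V = 0.8195 m/s, Re = 2.87×10^5, ε/D = 1.06×10^-4, f = 0.01559, h_1 = f(L/D)V²/2g = 2.445 m
Pipe 2: V = 0.6817 m/s, Re = 2.62×10^5, ε/D = 0.00139, f = 0.02234, h_2 = f(L/D)V²/2g = 2.104 m
Series → Q common, losses add: H = Σh = 4.549 m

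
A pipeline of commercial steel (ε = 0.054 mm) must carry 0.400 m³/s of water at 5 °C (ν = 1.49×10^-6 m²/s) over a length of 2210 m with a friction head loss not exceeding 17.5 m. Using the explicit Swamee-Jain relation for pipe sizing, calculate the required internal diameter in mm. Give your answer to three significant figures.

D ≈ 477 mm

Swamee-Jain (Type III): D = 0.66·[ε^1.25·(LQ²/(gh_f))^4.75 + ν·Q^9.4·(L/(gh_f))^5.2]^0.04
LQ²/(gh_f) = 2.060; L/(gh_f) = 12.87
Term 1 = ε^1.25·(…)^4.75 = 1.43×10^-4; Term 2 = ν·Q^9.4·(…)^5.2 = 1.60×10^-4
D = 0.66·(1.43×10^-4 + 1.60×10^-4)^0.04 = 0.4773 m = 477 mm
Check: V = 2.24 m/s, Re = 7.16×10^5, f = 0.01409, h_f = 16.6 m ≈ 17.5 m ✓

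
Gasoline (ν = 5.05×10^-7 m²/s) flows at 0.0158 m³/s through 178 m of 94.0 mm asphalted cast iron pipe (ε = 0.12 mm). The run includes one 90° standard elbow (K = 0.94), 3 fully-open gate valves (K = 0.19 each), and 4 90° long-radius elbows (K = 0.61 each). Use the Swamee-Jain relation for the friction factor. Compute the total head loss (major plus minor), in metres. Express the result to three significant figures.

V = 4Q/(πD²) = 2.277 m/s; V²/2g = 0.2642 m
Re = 4.24×10^5, ε/D = 0.00128 → f = 0.02158 (Swamee-Jain)
Major: h_f = f(L/D)·V²/2g = 0.02158·1894·0.2642 = 10.79 m
Minor: ΣK = 3.95; h_m = ΣK·V²/2g = 1.044 m
Total H_L = 10.79 + 1.044 = 11.84 m

H_L ≈ 11.8 m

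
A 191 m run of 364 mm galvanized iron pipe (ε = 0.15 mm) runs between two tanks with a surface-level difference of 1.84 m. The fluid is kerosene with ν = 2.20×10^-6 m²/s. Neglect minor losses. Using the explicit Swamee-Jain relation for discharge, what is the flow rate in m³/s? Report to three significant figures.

Q ≈ 0.206 m³/s

Swamee-Jain (Type II): Q = -0.965·√(gD⁵h_f/L)·ln[ε/(3.7D) + √(3.17ν²L/(gD³h_f))]
√(gD⁵h_f/L) = √(9.81·0.364⁵·1.84/191) = 0.02457
ε/(3.7D) = 1.11×10^-4; √(3.17ν²L/(gD³h_f)) = 5.80×10^-5
Q = -0.965·0.02457·ln(1.694×10^-4) = 0.2059 m³/s
Check: V = 1.98 m/s, Re = 3.27×10^5, f = 0.01768, h_f = 1.85 m ≈ 1.84 m ✓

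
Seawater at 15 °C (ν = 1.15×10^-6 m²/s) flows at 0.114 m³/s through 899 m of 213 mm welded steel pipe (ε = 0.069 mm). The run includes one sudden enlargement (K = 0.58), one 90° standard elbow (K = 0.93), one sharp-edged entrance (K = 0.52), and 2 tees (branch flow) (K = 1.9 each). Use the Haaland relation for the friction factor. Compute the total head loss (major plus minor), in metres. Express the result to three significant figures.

V = 4Q/(πD²) = 3.199 m/s; V²/2g = 0.5217 m
Re = 5.93×10^5, ε/D = 3.24×10^-4 → f = 0.01619 (Haaland)
Major: h_f = f(L/D)·V²/2g = 0.01619·4221·0.5217 = 35.64 m
Minor: ΣK = 5.83; h_m = ΣK·V²/2g = 3.041 m
Total H_L = 35.64 + 3.041 = 38.68 m

H_L ≈ 38.7 m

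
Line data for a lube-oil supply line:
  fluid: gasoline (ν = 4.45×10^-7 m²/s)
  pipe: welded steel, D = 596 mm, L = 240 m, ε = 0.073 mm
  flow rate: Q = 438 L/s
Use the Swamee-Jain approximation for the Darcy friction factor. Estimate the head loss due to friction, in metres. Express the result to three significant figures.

V = 4Q/(πD²) = 4·0.438/(π·0.596²) = 1.570 m/s
Re = VD/ν = 1.570·0.596/4.45×10^-7 = 2.10×10^6 → turbulent
ε/D = 0.073/596 = 1.22×10^-4
Swamee-Jain: f = 0.01322
h_f = f(L/D)V²/(2g) = 0.01322·(240/0.596)·1.570²/(2·9.81) = 0.6688 m

h_f ≈ 0.669 m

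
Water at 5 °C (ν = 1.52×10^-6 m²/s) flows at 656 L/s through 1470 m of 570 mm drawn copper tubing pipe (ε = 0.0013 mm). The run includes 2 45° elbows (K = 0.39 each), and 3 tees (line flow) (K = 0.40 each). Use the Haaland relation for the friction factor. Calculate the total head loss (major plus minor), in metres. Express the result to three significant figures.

V = 4Q/(πD²) = 2.571 m/s; V²/2g = 0.3368 m
Re = 9.64×10^5, ε/D = 2.28×10^-6 → f = 0.01169 (Haaland)
Major: h_f = f(L/D)·V²/2g = 0.01169·2579·0.3368 = 10.16 m
Minor: ΣK = 1.98; h_m = ΣK·V²/2g = 0.6670 m
Total H_L = 10.16 + 0.6670 = 10.83 m

H_L ≈ 10.8 m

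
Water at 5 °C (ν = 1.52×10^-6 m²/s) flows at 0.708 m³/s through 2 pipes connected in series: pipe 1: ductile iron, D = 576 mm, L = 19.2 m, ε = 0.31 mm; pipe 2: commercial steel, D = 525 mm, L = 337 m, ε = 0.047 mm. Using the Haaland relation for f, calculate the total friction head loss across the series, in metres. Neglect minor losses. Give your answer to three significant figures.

Pipe 1: V = 2.717 m/s, Re = 1.03×10^6, ε/D = 5.38×10^-4, f = 0.01742, h_1 = f(L/D)V²/2g = 0.2185 m
Pipe 2: V = 3.271 m/s, Re = 1.13×10^6, ε/D = 8.95×10^-5, f = 0.01304, h_2 = f(L/D)V²/2g = 4.562 m
Series → Q common, losses add: H = Σh = 4.781 m

H ≈ 4.78 m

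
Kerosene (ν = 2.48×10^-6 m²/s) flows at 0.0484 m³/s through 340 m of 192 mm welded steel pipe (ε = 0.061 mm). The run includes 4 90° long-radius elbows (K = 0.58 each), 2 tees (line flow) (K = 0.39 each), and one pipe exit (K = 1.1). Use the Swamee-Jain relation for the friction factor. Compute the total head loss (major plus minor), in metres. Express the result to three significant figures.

V = 4Q/(πD²) = 1.672 m/s; V²/2g = 0.1424 m
Re = 1.29×10^5, ε/D = 3.18×10^-4 → f = 0.01888 (Swamee-Jain)
Major: h_f = f(L/D)·V²/2g = 0.01888·1771·0.1424 = 4.763 m
Minor: ΣK = 4.20; h_m = ΣK·V²/2g = 0.5982 m
Total H_L = 4.763 + 0.5982 = 5.361 m

H_L ≈ 5.36 m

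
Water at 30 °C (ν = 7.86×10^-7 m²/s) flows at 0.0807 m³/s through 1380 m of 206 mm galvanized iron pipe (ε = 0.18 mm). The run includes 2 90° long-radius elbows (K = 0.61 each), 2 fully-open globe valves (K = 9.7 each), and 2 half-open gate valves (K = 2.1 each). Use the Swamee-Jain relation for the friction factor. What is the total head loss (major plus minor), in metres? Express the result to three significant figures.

H_L ≈ 46.7 m

V = 4Q/(πD²) = 2.421 m/s; V²/2g = 0.2988 m
Re = 6.35×10^5, ε/D = 8.74×10^-4 → f = 0.01964 (Swamee-Jain)
Major: h_f = f(L/D)·V²/2g = 0.01964·6699·0.2988 = 39.32 m
Minor: ΣK = 24.8; h_m = ΣK·V²/2g = 7.417 m
Total H_L = 39.32 + 7.417 = 46.73 m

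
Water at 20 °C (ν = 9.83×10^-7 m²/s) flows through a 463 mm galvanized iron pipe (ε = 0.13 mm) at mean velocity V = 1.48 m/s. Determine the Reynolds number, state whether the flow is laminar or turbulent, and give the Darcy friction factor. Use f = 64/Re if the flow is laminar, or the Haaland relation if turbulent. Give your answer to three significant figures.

Re ≈ 6.97×10^5; turbulent; f ≈ 0.0157

Re = VD/ν = 1.480·0.463/9.83×10^-7 = 6.97×10^5
Re > 4000 → turbulent; ε/D = 2.81×10^-4
Haaland: f = 0.01568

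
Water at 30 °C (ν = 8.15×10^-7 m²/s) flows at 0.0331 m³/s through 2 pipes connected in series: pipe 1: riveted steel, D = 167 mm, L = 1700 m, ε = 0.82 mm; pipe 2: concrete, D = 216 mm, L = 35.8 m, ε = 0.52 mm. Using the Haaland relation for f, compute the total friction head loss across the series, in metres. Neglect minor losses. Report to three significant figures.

Pipe 1: V = 1.511 m/s, Re = 3.10×10^5, ε/D = 0.00491, f = 0.03055, h_1 = f(L/D)V²/2g = 36.19 m
Pipe 2: V = 0.9033 m/s, Re = 2.39×10^5, ε/D = 0.00241, f = 0.02525, h_2 = f(L/D)V²/2g = 0.1741 m
Series → Q common, losses add: H = Σh = 36.36 m

H ≈ 36.4 m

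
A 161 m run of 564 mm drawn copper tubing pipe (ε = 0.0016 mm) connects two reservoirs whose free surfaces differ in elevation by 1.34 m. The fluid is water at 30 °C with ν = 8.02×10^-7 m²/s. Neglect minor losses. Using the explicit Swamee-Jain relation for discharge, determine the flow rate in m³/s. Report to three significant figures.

Q ≈ 0.743 m³/s

Swamee-Jain (Type II): Q = -0.965·√(gD⁵h_f/L)·ln[ε/(3.7D) + √(3.17ν²L/(gD³h_f))]
√(gD⁵h_f/L) = √(9.81·0.564⁵·1.34/161) = 0.06826
ε/(3.7D) = 7.67×10^-7; √(3.17ν²L/(gD³h_f)) = 1.18×10^-5
Q = -0.965·0.06826·ln(1.256×10^-5) = 0.7433 m³/s
Check: V = 2.98 m/s, Re = 2.09×10^6, f = 0.01040, h_f = 1.34 m ≈ 1.34 m ✓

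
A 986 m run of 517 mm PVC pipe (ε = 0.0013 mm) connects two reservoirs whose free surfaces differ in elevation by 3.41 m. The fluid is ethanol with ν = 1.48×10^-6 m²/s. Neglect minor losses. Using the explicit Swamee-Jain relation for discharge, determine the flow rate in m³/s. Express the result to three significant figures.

Swamee-Jain (Type II): Q = -0.965·√(gD⁵h_f/L)·ln[ε/(3.7D) + √(3.17ν²L/(gD³h_f))]
√(gD⁵h_f/L) = √(9.81·0.517⁵·3.41/986) = 0.03540
ε/(3.7D) = 6.80×10^-7; √(3.17ν²L/(gD³h_f)) = 3.85×10^-5
Q = -0.965·0.03540·ln(3.916×10^-5) = 0.3467 m³/s
Check: V = 1.65 m/s, Re = 5.77×10^5, f = 0.01281, h_f = 3.39 m ≈ 3.41 m ✓

Q ≈ 0.347 m³/s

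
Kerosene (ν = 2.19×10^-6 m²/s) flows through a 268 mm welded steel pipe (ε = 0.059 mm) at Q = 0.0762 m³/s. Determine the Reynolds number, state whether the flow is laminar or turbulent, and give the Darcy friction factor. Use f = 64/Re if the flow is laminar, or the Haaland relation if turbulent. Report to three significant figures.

Re ≈ 1.65×10^5; turbulent; f ≈ 0.0174

V = 4Q/(πD²) = 1.351 m/s
Re = VD/ν = 1.351·0.268/2.19×10^-6 = 1.65×10^5
Re > 4000 → turbulent; ε/D = 2.20×10^-4
Haaland: f = 0.01744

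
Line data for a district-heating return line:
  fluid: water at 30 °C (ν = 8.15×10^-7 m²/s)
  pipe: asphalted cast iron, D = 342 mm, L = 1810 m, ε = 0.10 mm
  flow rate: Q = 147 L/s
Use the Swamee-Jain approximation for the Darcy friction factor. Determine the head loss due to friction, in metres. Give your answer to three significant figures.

V = 4Q/(πD²) = 4·0.147/(π·0.342²) = 1.600 m/s
Re = VD/ν = 1.600·0.342/8.15×10^-7 = 6.71×10^5 → turbulent
ε/D = 0.10/342 = 2.92×10^-4
Swamee-Jain: f = 0.01601
h_f = f(L/D)V²/(2g) = 0.01601·(1810/0.342)·1.600²/(2·9.81) = 11.06 m

h_f ≈ 11.1 m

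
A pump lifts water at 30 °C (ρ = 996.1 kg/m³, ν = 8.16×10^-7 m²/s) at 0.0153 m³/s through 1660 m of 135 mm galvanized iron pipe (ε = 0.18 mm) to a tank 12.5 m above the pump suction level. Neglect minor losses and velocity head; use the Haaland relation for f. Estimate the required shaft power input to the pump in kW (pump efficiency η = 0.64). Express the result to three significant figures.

V = 4Q/(πD²) = 1.069 m/s; Re = 1.77×10^5; ε/D = 0.00133; f = 0.02228
h_f = f(L/D)V²/2g = 15.95 m
Total head H = z + h_f = 12.5 + 15.95 = 28.45 m
P_hyd = ρgQH = 996.1·9.81·0.0153·28.45 = 4.254 kW
P_shaft = P_hyd/η = 4.254/0.64 = 6.647 kW

P_shaft ≈ 6.65 kW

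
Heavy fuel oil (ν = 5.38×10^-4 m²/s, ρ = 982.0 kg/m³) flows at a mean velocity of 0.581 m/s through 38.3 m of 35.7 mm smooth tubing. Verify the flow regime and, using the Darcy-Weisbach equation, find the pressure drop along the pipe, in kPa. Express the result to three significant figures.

Re = VD/ν = 0.581·0.03570/5.38×10^-4 = 38.6 → laminar (Re < 2300)
f = 64/Re = 1.660
h_f = f(L/D)V²/(2g) = 1.660·(38.3/0.03570)·0.581²/(2·9.81) = 30.64 m
Δp = ρg·h_f = 982.0·9.81·30.64 = 295.2 kPa

Δp ≈ 295 kPa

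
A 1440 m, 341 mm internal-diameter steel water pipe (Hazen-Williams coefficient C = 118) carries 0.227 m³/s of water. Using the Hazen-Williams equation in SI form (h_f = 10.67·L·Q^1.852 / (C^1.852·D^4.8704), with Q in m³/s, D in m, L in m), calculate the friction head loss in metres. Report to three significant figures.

h_f = 10.67·1440·0.227^1.852 / (118^1.852·0.341^4.8704) = 27.07 m

h_f ≈ 27.1 m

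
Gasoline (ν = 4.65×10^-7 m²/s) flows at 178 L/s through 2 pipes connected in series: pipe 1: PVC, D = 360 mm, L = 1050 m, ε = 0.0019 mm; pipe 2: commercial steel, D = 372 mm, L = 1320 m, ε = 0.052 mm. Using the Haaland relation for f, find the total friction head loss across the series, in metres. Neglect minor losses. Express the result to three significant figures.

H ≈ 11.7 m

Pipe 1: V = 1.749 m/s, Re = 1.35×10^6, ε/D = 5.28×10^-6, f = 0.01113, h_1 = f(L/D)V²/2g = 5.060 m
Pipe 2: V = 1.638 m/s, Re = 1.31×10^6, ε/D = 1.40×10^-4, f = 0.01365, h_2 = f(L/D)V²/2g = 6.623 m
Series → Q common, losses add: H = Σh = 11.68 m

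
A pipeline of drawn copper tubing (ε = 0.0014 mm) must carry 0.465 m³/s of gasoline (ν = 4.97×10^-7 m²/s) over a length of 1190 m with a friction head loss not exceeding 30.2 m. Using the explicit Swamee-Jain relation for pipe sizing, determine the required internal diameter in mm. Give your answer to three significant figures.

D ≈ 370 mm

Swamee-Jain (Type III): D = 0.66·[ε^1.25·(LQ²/(gh_f))^4.75 + ν·Q^9.4·(L/(gh_f))^5.2]^0.04
LQ²/(gh_f) = 0.8685; L/(gh_f) = 4.017
Term 1 = ε^1.25·(…)^4.75 = 2.47×10^-8; Term 2 = ν·Q^9.4·(…)^5.2 = 5.14×10^-7
D = 0.66·(2.47×10^-8 + 5.14×10^-7)^0.04 = 0.3705 m = 370 mm
Check: V = 4.31 m/s, Re = 3.22×10^6, f = 0.009821, h_f = 29.9 m ≈ 30.2 m ✓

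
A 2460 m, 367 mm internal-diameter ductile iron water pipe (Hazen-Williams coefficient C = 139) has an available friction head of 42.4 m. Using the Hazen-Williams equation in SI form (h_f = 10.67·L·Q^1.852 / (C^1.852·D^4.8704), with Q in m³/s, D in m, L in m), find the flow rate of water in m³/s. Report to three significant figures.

Rearranging: Q = [h_f·C^1.852·D^4.8704 / (10.67·L)]^(1/1.852)
Q = [42.4·139^1.852·0.367^4.8704 / (10.67·2460)]^0.540 = 0.3096 m³/s

Q ≈ 0.310 m³/s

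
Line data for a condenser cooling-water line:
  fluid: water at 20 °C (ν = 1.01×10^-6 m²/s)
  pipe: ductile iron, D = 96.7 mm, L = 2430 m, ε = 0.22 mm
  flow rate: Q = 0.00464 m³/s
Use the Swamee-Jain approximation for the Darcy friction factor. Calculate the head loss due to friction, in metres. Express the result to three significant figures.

h_f ≈ 13.8 m

V = 4Q/(πD²) = 4·0.00464/(π·0.0967²) = 0.6318 m/s
Re = VD/ν = 0.6318·0.0967/1.01×10^-6 = 6.05×10^4 → turbulent
ε/D = 0.22/96.7 = 0.00228
Swamee-Jain: f = 0.02695
h_f = f(L/D)V²/(2g) = 0.02695·(2430/0.0967)·0.6318²/(2·9.81) = 13.78 m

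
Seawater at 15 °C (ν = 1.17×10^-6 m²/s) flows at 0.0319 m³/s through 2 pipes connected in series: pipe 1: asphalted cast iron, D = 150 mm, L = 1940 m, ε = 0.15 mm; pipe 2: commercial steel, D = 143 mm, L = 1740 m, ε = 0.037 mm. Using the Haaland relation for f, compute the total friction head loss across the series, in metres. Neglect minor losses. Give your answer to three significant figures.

Pipe 1: V = 1.805 m/s, Re = 2.31×10^5, ε/D = 0.00100, f = 0.02076, h_1 = f(L/D)V²/2g = 44.59 m
Pipe 2: V = 1.986 m/s, Re = 2.43×10^5, ε/D = 2.59×10^-4, f = 0.01687, h_2 = f(L/D)V²/2g = 41.28 m
Series → Q common, losses add: H = Σh = 85.87 m

H ≈ 85.9 m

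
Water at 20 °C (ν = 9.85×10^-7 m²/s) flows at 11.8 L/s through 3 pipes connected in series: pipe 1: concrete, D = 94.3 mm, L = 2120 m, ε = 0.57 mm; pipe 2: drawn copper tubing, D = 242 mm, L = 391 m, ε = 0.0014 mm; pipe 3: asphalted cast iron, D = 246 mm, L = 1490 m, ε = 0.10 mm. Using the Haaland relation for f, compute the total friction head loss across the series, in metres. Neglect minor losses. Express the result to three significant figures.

Pipe 1: V = 1.690 m/s, Re = 1.62×10^5, ε/D = 0.00604, f = 0.03273, h_1 = f(L/D)V²/2g = 107.0 m
Pipe 2: V = 0.2565 m/s, Re = 6.30×10^4, ε/D = 5.79×10^-6, f = 0.01969, h_2 = f(L/D)V²/2g = 0.1067 m
Pipe 3: V = 0.2483 m/s, Re = 6.20×10^4, ε/D = 4.07×10^-4, f = 0.02116, h_3 = f(L/D)V²/2g = 0.4026 m
Series → Q common, losses add: H = Σh = 107.6 m

H ≈ 108 m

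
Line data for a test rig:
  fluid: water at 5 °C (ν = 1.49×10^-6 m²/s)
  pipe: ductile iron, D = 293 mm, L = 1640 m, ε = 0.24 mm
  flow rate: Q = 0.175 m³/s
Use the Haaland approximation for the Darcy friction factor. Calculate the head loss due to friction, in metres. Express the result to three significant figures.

h_f ≈ 37.2 m

V = 4Q/(πD²) = 4·0.175/(π·0.293²) = 2.595 m/s
Re = VD/ν = 2.595·0.293/1.49×10^-6 = 5.10×10^5 → turbulent
ε/D = 0.24/293 = 8.19×10^-4
Haaland: f = 0.01934
h_f = f(L/D)V²/(2g) = 0.01934·(1640/0.293)·2.595²/(2·9.81) = 37.17 m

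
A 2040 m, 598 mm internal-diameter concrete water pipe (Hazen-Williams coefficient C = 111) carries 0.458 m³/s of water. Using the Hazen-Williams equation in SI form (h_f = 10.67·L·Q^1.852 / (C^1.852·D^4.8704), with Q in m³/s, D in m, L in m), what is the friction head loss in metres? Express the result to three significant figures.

h_f = 10.67·2040·0.458^1.852 / (111^1.852·0.598^4.8704) = 10.22 m

h_f ≈ 10.2 m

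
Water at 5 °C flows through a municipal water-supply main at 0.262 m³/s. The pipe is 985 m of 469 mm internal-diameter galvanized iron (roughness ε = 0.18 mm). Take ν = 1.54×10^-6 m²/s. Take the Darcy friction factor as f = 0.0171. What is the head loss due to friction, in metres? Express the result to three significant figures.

V = 4Q/(πD²) = 4·0.262/(π·0.469²) = 1.517 m/s
h_f = f(L/D)V²/(2g) = 0.01710·(985/0.469)·1.517²/(2·9.81) = 4.210 m

h_f ≈ 4.21 m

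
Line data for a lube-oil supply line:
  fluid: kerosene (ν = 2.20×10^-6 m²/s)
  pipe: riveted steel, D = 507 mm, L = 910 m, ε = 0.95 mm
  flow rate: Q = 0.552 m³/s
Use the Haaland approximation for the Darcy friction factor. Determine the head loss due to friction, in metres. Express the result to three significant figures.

V = 4Q/(πD²) = 4·0.552/(π·0.507²) = 2.734 m/s
Re = VD/ν = 2.734·0.507/2.20×10^-6 = 6.30×10^5 → turbulent
ε/D = 0.95/507 = 0.00187
Haaland: f = 0.02333
h_f = f(L/D)V²/(2g) = 0.02333·(910/0.507)·2.734²/(2·9.81) = 15.96 m

h_f ≈ 16.0 m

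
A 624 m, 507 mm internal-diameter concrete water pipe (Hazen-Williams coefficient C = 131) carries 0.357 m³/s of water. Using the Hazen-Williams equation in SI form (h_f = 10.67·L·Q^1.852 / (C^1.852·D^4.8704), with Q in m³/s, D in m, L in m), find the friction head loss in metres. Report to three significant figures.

h_f ≈ 3.24 m

h_f = 10.67·624·0.357^1.852 / (131^1.852·0.507^4.8704) = 3.239 m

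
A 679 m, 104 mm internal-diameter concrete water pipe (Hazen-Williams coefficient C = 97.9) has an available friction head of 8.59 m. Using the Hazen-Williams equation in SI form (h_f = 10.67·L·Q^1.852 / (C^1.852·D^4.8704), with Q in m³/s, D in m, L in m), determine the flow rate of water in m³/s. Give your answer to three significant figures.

Q ≈ 0.00670 m³/s

Rearranging: Q = [h_f·C^1.852·D^4.8704 / (10.67·L)]^(1/1.852)
Q = [8.59·97.9^1.852·0.104^4.8704 / (10.67·679)]^0.540 = 0.006696 m³/s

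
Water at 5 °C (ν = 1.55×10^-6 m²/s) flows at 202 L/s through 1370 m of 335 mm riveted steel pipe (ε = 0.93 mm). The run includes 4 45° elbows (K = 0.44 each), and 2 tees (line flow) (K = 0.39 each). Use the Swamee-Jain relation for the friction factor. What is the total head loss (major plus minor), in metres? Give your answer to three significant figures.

V = 4Q/(πD²) = 2.292 m/s; V²/2g = 0.2677 m
Re = 4.95×10^5, ε/D = 0.00278 → f = 0.02601 (Swamee-Jain)
Major: h_f = f(L/D)·V²/2g = 0.02601·4090·0.2677 = 28.47 m
Minor: ΣK = 2.54; h_m = ΣK·V²/2g = 0.6800 m
Total H_L = 28.47 + 0.6800 = 29.15 m

H_L ≈ 29.1 m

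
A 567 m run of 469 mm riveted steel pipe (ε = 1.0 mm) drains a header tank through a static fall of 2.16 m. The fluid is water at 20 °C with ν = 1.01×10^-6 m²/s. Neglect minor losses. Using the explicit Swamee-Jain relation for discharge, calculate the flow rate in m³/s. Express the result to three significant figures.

Swamee-Jain (Type II): Q = -0.965·√(gD⁵h_f/L)·ln[ε/(3.7D) + √(3.17ν²L/(gD³h_f))]
√(gD⁵h_f/L) = √(9.81·0.469⁵·2.16/567) = 0.02912
ε/(3.7D) = 5.76×10^-4; √(3.17ν²L/(gD³h_f)) = 2.90×10^-5
Q = -0.965·0.02912·ln(6.052×10^-4) = 0.2082 m³/s
Check: V = 1.21 m/s, Re = 5.60×10^5, f = 0.02424, h_f = 2.17 m ≈ 2.16 m ✓

Q ≈ 0.208 m³/s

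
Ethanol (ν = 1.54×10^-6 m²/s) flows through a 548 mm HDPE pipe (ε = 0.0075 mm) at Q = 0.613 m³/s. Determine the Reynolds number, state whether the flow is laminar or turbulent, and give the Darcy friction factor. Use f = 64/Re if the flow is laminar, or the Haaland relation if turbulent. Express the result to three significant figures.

V = 4Q/(πD²) = 2.599 m/s
Re = VD/ν = 2.599·0.548/1.54×10^-6 = 9.25×10^5
Re > 4000 → turbulent; ε/D = 1.37×10^-5
Haaland: f = 0.01198

Re ≈ 9.25×10^5; turbulent; f ≈ 0.0120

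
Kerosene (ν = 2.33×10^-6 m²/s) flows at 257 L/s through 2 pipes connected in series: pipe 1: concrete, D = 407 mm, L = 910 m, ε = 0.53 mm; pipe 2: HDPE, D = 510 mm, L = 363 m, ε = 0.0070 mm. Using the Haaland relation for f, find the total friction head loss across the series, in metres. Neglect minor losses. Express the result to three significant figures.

H ≈ 10.5 m

Pipe 1: V = 1.975 m/s, Re = 3.45×10^5, ε/D = 0.00130, f = 0.02162, h_1 = f(L/D)V²/2g = 9.616 m
Pipe 2: V = 1.258 m/s, Re = 2.75×10^5, ε/D = 1.37×10^-5, f = 0.01468, h_2 = f(L/D)V²/2g = 0.8429 m
Series → Q common, losses add: H = Σh = 10.46 m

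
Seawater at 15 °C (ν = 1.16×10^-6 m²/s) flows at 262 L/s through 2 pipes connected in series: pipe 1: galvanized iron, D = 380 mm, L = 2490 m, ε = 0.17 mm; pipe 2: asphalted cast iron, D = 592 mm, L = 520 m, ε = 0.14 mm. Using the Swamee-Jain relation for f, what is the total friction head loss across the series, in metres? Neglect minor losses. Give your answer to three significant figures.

Pipe 1: V = 2.310 m/s, Re = 7.57×10^5, ε/D = 4.47×10^-4, f = 0.01710, h_1 = f(L/D)V²/2g = 30.49 m
Pipe 2: V = 0.9518 m/s, Re = 4.86×10^5, ε/D = 2.36×10^-4, f = 0.01588, h_2 = f(L/D)V²/2g = 0.6441 m
Series → Q common, losses add: H = Σh = 31.13 m

H ≈ 31.1 m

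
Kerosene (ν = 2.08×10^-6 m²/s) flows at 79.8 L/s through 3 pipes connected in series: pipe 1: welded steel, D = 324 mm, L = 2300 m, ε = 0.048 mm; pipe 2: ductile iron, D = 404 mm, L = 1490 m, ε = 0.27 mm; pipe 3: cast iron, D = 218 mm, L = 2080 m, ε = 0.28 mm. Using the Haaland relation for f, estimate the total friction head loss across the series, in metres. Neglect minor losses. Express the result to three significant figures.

Pipe 1: V = 0.9679 m/s, Re = 1.51×10^5, ε/D = 1.48×10^-4, f = 0.01725, h_1 = f(L/D)V²/2g = 5.847 m
Pipe 2: V = 0.6225 m/s, Re = 1.21×10^5, ε/D = 6.68×10^-4, f = 0.02033, h_2 = f(L/D)V²/2g = 1.481 m
Pipe 3: V = 2.138 m/s, Re = 2.24×10^5, ε/D = 0.00128, f = 0.02188, h_3 = f(L/D)V²/2g = 48.63 m
Series → Q common, losses add: H = Σh = 55.95 m

H ≈ 56.0 m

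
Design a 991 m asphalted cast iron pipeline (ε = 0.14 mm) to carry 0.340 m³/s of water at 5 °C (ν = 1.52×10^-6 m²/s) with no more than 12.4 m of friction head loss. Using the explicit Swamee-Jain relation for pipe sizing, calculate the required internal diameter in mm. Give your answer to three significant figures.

Swamee-Jain (Type III): D = 0.66·[ε^1.25·(LQ²/(gh_f))^4.75 + ν·Q^9.4·(L/(gh_f))^5.2]^0.04
LQ²/(gh_f) = 0.9418; L/(gh_f) = 8.147
Term 1 = ε^1.25·(…)^4.75 = 1.15×10^-5; Term 2 = ν·Q^9.4·(…)^5.2 = 3.27×10^-6
D = 0.66·(1.15×10^-5 + 3.27×10^-6)^0.04 = 0.4229 m = 423 mm
Check: V = 2.42 m/s, Re = 6.73×10^5, f = 0.01632, h_f = 11.4 m ≈ 12.4 m ✓

D ≈ 423 mm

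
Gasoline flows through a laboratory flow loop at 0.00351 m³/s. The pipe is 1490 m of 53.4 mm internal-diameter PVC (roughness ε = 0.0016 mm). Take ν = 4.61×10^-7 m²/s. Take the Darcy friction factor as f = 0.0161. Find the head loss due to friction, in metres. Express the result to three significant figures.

V = 4Q/(πD²) = 4·0.00351/(π·0.0534²) = 1.567 m/s
h_f = f(L/D)V²/(2g) = 0.01610·(1490/0.0534)·1.567²/(2·9.81) = 56.24 m

h_f ≈ 56.2 m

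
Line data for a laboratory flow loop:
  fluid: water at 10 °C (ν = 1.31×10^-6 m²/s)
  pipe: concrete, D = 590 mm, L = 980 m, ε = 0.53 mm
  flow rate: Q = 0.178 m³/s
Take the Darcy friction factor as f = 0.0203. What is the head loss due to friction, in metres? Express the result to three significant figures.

h_f ≈ 0.728 m

V = 4Q/(πD²) = 4·0.178/(π·0.590²) = 0.6511 m/s
h_f = f(L/D)V²/(2g) = 0.02030·(980/0.590)·0.6511²/(2·9.81) = 0.7285 m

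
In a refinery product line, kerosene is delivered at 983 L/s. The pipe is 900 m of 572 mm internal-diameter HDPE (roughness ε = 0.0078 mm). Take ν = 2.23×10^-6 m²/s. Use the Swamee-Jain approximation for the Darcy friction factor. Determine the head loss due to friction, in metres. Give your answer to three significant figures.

h_f ≈ 14.0 m

V = 4Q/(πD²) = 4·0.983/(π·0.572²) = 3.825 m/s
Re = VD/ν = 3.825·0.572/2.23×10^-6 = 9.81×10^5 → turbulent
ε/D = 0.0078/572 = 1.36×10^-5
Swamee-Jain: f = 0.01197
h_f = f(L/D)V²/(2g) = 0.01197·(900/0.572)·3.825²/(2·9.81) = 14.05 m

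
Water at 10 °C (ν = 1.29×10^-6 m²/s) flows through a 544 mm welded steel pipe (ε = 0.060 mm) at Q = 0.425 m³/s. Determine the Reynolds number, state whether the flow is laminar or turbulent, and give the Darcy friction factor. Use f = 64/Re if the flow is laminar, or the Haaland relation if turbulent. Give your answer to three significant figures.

Re ≈ 7.71×10^5; turbulent; f ≈ 0.0138

V = 4Q/(πD²) = 1.829 m/s
Re = VD/ν = 1.829·0.544/1.29×10^-6 = 7.71×10^5
Re > 4000 → turbulent; ε/D = 1.10×10^-4
Haaland: f = 0.01377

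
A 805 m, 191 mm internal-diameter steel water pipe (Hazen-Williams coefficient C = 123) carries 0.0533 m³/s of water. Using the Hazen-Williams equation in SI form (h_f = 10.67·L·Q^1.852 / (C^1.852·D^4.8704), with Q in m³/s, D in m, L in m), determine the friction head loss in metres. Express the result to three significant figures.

h_f = 10.67·805·0.0533^1.852 / (123^1.852·0.191^4.8704) = 16.11 m

h_f ≈ 16.1 m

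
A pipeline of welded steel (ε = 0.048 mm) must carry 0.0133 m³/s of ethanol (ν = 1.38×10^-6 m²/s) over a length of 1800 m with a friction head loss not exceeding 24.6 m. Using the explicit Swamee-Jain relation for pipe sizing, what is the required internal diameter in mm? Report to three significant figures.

Swamee-Jain (Type III): D = 0.66·[ε^1.25·(LQ²/(gh_f))^4.75 + ν·Q^9.4·(L/(gh_f))^5.2]^0.04
LQ²/(gh_f) = 0.001319; L/(gh_f) = 7.459
Term 1 = ε^1.25·(…)^4.75 = 8.38×10^-20; Term 2 = ν·Q^9.4·(…)^5.2 = 1.10×10^-19
D = 0.66·(8.38×10^-20 + 1.10×10^-19)^0.04 = 0.1178 m = 118 mm
Check: V = 1.22 m/s, Re = 1.04×10^5, f = 0.01989, h_f = 23.1 m ≈ 24.6 m ✓

D ≈ 118 mm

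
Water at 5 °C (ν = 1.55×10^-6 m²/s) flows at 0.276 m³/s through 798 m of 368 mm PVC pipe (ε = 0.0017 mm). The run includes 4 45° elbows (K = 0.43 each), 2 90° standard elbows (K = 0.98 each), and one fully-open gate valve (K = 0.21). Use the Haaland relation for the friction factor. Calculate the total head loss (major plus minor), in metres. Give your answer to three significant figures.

H_L ≈ 10.7 m

V = 4Q/(πD²) = 2.595 m/s; V²/2g = 0.3432 m
Re = 6.16×10^5, ε/D = 4.62×10^-6 → f = 0.01265 (Haaland)
Major: h_f = f(L/D)·V²/2g = 0.01265·2168·0.3432 = 9.412 m
Minor: ΣK = 3.89; h_m = ΣK·V²/2g = 1.335 m
Total H_L = 9.412 + 1.335 = 10.75 m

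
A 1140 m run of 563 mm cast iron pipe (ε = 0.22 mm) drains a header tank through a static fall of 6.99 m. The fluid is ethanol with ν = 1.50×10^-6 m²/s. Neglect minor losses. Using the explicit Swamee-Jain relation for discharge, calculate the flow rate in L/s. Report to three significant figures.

Swamee-Jain (Type II): Q = -0.965·√(gD⁵h_f/L)·ln[ε/(3.7D) + √(3.17ν²L/(gD³h_f))]
√(gD⁵h_f/L) = √(9.81·0.563⁵·6.99/1140) = 0.05833
ε/(3.7D) = 1.06×10^-4; √(3.17ν²L/(gD³h_f)) = 2.58×10^-5
Q = -0.965·0.05833·ln(1.314×10^-4) = 0.5031 m³/s
Check: V = 2.02 m/s, Re = 7.58×10^5, f = 0.01669, h_f = 7.04 m ≈ 6.99 m ✓

Q ≈ 503 L/s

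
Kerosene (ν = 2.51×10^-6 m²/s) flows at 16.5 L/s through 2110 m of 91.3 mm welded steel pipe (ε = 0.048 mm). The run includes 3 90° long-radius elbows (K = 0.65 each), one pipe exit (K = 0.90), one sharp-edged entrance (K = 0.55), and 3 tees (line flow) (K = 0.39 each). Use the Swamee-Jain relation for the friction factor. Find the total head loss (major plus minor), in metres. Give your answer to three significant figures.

H_L ≈ 157 m

V = 4Q/(πD²) = 2.520 m/s; V²/2g = 0.3237 m
Re = 9.17×10^4, ε/D = 5.26×10^-4 → f = 0.02076 (Swamee-Jain)
Major: h_f = f(L/D)·V²/2g = 0.02076·23111·0.3237 = 155.3 m
Minor: ΣK = 4.57; h_m = ΣK·V²/2g = 1.480 m
Total H_L = 155.3 + 1.480 = 156.8 m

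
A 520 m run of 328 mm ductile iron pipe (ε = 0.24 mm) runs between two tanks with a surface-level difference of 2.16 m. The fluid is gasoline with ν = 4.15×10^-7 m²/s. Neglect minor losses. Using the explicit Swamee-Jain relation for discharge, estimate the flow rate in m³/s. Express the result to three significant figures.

Swamee-Jain (Type II): Q = -0.965·√(gD⁵h_f/L)·ln[ε/(3.7D) + √(3.17ν²L/(gD³h_f))]
√(gD⁵h_f/L) = √(9.81·0.328⁵·2.16/520) = 0.01244
ε/(3.7D) = 1.98×10^-4; √(3.17ν²L/(gD³h_f)) = 1.95×10^-5
Q = -0.965·0.01244·ln(2.172×10^-4) = 0.1012 m³/s
Check: V = 1.20 m/s, Re = 9.47×10^5, f = 0.01872, h_f = 2.17 m ≈ 2.16 m ✓

Q ≈ 0.101 m³/s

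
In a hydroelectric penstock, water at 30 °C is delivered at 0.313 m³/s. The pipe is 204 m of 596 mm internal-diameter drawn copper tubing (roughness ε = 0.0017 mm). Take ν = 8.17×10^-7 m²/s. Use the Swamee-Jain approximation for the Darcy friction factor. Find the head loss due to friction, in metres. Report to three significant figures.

h_f ≈ 0.265 m

V = 4Q/(πD²) = 4·0.313/(π·0.596²) = 1.122 m/s
Re = VD/ν = 1.122·0.596/8.17×10^-7 = 8.18×10^5 → turbulent
ε/D = 0.0017/596 = 2.85×10^-6
Swamee-Jain: f = 0.01207
h_f = f(L/D)V²/(2g) = 0.01207·(204/0.596)·1.122²/(2·9.81) = 0.2651 m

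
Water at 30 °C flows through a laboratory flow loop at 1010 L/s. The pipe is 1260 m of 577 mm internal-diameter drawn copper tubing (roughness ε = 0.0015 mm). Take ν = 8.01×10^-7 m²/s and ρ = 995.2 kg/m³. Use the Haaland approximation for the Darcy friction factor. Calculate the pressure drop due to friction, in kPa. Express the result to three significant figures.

V = 4Q/(πD²) = 4·1.01/(π·0.577²) = 3.863 m/s
Re = VD/ν = 3.863·0.577/8.01×10^-7 = 2.78×10^6 → turbulent
ε/D = 0.0015/577 = 2.60×10^-6
Haaland: f = 0.009911
h_f = f(L/D)V²/(2g) = 0.009911·(1260/0.577)·3.863²/(2·9.81) = 16.46 m
Δp = ρg·h_f = 995.2·9.81·16.46 = 160.7 kPa

Δp ≈ 161 kPa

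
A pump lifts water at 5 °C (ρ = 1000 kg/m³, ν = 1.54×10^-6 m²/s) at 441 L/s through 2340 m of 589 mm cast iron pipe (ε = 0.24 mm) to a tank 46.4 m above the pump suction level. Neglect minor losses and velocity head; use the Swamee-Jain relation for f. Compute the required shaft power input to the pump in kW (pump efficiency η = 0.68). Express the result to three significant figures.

P_shaft ≈ 352 kW

V = 4Q/(πD²) = 1.619 m/s; Re = 6.19×10^5; ε/D = 4.07×10^-4; f = 0.01697
h_f = f(L/D)V²/2g = 9.004 m
Total head H = z + h_f = 46.4 + 9.004 = 55.40 m
P_hyd = ρgQH = 1000·9.81·0.441·55.40 = 239.7 kW
P_shaft = P_hyd/η = 239.7/0.68 = 352.5 kW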